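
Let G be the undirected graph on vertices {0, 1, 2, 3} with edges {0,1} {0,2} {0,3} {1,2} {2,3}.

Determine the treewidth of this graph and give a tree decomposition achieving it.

Each bag holds 3 vertices, so the decomposition has width 2, which upper-bounds the treewidth. On the other hand G contains the 3-clique {0, 1, 2}. A clique must lie in a single bag of any decomposition, so no decomposition can have width below 2. The upper and lower bounds meet at 2, so that is the treewidth.

Treewidth 2.
One such decomposition:
Bags: B1 = {0, 2, 3}  B2 = {0, 1, 2}
Tree: B1–B2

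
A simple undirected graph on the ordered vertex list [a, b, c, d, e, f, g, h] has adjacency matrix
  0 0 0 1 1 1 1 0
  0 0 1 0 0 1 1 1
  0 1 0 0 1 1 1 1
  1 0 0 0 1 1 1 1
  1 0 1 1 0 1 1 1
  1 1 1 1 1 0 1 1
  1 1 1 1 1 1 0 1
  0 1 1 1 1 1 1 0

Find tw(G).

4

A width-4 tree decomposition is:
Bags: B1 = {c, e, f, g, h}  B2 = {d, e, f, g, h}  B3 = {a, d, e, f, g}  B4 = {b, c, f, g, h}
Tree: B1–B2, B2–B3, B1–B4
Every bag has size at most 5, so the width is 5 − 1 = 4 and tw(G) ≤ 4. For the lower bound, the 5 vertices {d, e, f, g, h} are pairwise adjacent, and any tree decomposition puts a clique entirely inside one bag — forcing width ≥ 4. Combining the bounds, tw(G) = 4.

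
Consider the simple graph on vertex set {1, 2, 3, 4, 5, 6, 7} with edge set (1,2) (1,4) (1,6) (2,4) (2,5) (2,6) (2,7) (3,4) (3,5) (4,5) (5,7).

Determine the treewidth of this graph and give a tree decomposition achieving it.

Each bag holds 3 vertices, so the decomposition has width 2, which upper-bounds the treewidth. On the other hand G contains the 3-clique {1, 2, 4}. A clique must lie in a single bag of any decomposition, so no decomposition can have width below 2. Combining the bounds, tw(G) = 2.

Treewidth 2.
Bags: B1 = {1, 2, 4}  B2 = {2, 4, 5}  B3 = {3, 4, 5}  B4 = {1, 2, 6}  B5 = {2, 5, 7}
Tree: B1–B2, B2–B3, B1–B4, B2–B5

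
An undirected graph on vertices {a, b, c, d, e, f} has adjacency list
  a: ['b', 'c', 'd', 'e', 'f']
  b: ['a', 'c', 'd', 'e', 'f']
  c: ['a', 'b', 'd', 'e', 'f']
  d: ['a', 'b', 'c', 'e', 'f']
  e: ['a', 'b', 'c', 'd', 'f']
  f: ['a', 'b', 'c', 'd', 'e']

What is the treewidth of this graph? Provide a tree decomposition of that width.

A single bag containing all 6 vertices is trivially a valid decomposition of width 5. Conversely, {a, b, c, d, e, f} is a clique of size 6, and the vertices of any clique must share a bag in every tree decomposition; so some bag has ≥ 6 vertices and tw(G) ≥ 5. Combining the bounds, tw(G) = 5.

Treewidth 5.
Bags: B1 = {a, b, c, d, e, f}
Tree: (single bag)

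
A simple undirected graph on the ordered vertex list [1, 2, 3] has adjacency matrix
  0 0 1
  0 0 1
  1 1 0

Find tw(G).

A width-1 tree decomposition is:
Bags: B1 = {2, 3}  B2 = {1, 3}
Tree: B1–B2
Every bag has size at most 2, so the width is 2 − 1 = 1 and tw(G) ≤ 1. Any graph with an edge has treewidth ≥ 1, and G has the edge 2–3. Hence tw(G) = 1 exactly.

1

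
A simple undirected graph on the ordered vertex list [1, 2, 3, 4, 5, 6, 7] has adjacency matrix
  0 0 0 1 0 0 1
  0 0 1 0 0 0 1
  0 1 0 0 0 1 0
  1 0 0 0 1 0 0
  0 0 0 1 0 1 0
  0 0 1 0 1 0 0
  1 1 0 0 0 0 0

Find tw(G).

A width-2 tree decomposition is:
Bags: B1 = {1, 4, 5}  B2 = {1, 5, 6}  B3 = {1, 3, 6}  B4 = {1, 2, 3}  B5 = {1, 2, 7}
Tree: B1–B2, B2–B3, B3–B4, B4–B5
The largest bag has 3 vertices, giving width 2; this decomposition certifies tw(G) ≤ 2. For the lower bound, G contains the cycle 1–4–5–6–3–2–7–1, so G is not a forest; only forests have treewidth ≤ 1, hence tw(G) ≥ 2. The upper and lower bounds meet at 2, so that is the treewidth.

2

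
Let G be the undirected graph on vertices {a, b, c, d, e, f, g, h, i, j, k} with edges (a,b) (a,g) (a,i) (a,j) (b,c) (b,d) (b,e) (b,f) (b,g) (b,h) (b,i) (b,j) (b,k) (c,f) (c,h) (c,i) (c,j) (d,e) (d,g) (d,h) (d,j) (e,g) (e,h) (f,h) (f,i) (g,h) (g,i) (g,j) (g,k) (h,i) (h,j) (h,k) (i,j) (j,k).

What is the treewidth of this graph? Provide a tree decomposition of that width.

Each bag holds 5 vertices, so the decomposition has width 4, which upper-bounds the treewidth. For the lower bound, the 5 vertices {b, d, g, h, j} are pairwise adjacent, and any tree decomposition puts a clique entirely inside one bag — forcing width ≥ 4. The upper and lower bounds meet at 4, so that is the treewidth.

Treewidth 4.
Bags: B1 = {b, g, h, j, k}  B2 = {b, g, h, i, j}  B3 = {b, d, g, h, j}  B4 = {a, b, g, i, j}  B5 = {b, c, h, i, j}  B6 = {b, d, e, g, h}  B7 = {b, c, f, h, i}
Tree: B1–B2, B2–B3, B2–B4, B2–B5, B3–B6, B5–B7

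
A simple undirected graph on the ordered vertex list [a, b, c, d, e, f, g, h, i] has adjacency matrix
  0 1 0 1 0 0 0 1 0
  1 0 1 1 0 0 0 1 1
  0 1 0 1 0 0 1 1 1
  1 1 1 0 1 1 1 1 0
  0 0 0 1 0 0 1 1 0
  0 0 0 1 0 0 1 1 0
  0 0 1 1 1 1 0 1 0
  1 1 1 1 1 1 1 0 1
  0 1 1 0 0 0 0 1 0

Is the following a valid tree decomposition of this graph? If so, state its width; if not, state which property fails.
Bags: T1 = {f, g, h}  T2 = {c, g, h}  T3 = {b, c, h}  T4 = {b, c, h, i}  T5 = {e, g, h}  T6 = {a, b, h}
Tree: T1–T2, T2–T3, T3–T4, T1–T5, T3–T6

A tree decomposition must satisfy three properties: every vertex lies in some bag; for every edge, both endpoints lie together in some bag; and for every vertex, the bags containing it form a connected subtree. Here vertex d appears in no bag, so the decomposition is invalid.

No — vertex d appears in no bag.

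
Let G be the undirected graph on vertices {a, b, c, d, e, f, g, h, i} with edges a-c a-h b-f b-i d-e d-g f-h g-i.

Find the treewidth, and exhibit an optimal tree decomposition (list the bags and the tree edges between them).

Treewidth 1.
One optimal decomposition is:
Bags: B1 = {d, e}  B2 = {d, g}  B3 = {g, i}  B4 = {b, i}  B5 = {b, f}  B6 = {f, h}  B7 = {a, h}  B8 = {a, c}
Tree: B1–B2, B2–B3, B3–B4, B4–B5, B5–B6, B6–B7, B7–B8

The largest bag has 2 vertices, giving width 1; this decomposition certifies tw(G) ≤ 1. G has an edge, so its treewidth is at least 1. Therefore the treewidth is 1.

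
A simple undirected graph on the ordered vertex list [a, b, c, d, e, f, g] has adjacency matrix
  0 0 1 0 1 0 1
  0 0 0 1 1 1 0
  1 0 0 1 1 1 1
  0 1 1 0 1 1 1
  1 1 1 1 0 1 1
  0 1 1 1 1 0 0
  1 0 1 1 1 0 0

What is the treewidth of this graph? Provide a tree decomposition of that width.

Treewidth 3.
One such decomposition:
Bags: B1 = {c, d, e, f}  B2 = {c, d, e, g}  B3 = {b, d, e, f}  B4 = {a, c, e, g}
Tree: B1–B2, B1–B3, B2–B4

The largest bag has 4 vertices, giving width 3; this decomposition certifies tw(G) ≤ 3. For the lower bound, the 4 vertices {c, d, e, g} are pairwise adjacent, and any tree decomposition puts a clique entirely inside one bag — forcing width ≥ 3. Hence tw(G) = 3 exactly.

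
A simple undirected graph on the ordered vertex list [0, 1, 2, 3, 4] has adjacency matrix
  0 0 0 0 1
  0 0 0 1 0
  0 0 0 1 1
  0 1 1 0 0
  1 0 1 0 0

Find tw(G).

A width-1 tree decomposition is:
Bags: B1 = {0, 4}  B2 = {2, 4}  B3 = {2, 3}  B4 = {1, 3}
Tree: B1–B2, B2–B3, B3–B4
Each bag holds 2 vertices, so the decomposition has width 1, which upper-bounds the treewidth. G has an edge, so its treewidth is at least 1. The upper and lower bounds meet at 1, so that is the treewidth.

1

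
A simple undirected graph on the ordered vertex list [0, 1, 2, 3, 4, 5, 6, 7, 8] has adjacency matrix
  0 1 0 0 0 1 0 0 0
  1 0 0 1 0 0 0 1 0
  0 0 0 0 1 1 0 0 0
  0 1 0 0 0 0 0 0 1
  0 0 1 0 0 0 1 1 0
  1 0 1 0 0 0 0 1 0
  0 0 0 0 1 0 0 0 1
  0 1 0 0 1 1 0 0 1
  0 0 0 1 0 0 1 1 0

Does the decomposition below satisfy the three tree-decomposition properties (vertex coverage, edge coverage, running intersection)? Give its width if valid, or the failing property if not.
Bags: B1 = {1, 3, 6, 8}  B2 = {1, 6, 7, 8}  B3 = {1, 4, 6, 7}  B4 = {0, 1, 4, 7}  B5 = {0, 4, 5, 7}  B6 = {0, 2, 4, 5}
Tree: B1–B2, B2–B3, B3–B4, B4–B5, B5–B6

Yes; width 3.

Every vertex of G appears in some bag (union = {0, 1, 2, 3, 4, 5, 6, 7, 8}); every edge is covered by a bag; and for each vertex v the set of bags containing v is connected in the bag tree. The decomposition is therefore valid. The largest bag has 4 vertices, so the width is 3.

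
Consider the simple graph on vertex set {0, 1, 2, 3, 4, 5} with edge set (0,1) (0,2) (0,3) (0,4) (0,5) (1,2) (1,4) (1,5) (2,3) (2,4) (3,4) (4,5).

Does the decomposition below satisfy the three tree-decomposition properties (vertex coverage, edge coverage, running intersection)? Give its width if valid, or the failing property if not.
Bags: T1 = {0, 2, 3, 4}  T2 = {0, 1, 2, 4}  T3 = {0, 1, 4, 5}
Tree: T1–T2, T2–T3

Yes; width 3.

Checking the three conditions: (i) the bags cover all of {0, 1, 2, 3, 4, 5}; (ii) for each edge, some bag contains both endpoints; (iii) the bags containing any fixed vertex form a subtree. All hold, so the decomposition is valid with width 4 − 1 = 3.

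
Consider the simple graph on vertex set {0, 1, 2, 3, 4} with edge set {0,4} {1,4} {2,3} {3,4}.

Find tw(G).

1

A width-1 tree decomposition is:
Bags: B1 = {0, 4}  B2 = {3, 4}  B3 = {1, 4}  B4 = {2, 3}
Tree: B1–B2, B2–B3, B2–B4
The largest bag has 2 vertices, giving width 1; this decomposition certifies tw(G) ≤ 1. Since G has at least one edge (e.g. 4–0), it is not an edgeless graph, so tw(G) ≥ 1. Therefore the treewidth is 1.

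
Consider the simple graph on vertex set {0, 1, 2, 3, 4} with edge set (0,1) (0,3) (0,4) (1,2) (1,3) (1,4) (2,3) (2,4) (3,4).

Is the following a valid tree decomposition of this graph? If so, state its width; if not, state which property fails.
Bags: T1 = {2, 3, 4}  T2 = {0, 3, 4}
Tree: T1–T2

No — vertex 1 appears in no bag.

A tree decomposition must satisfy three properties: every vertex lies in some bag; for every edge, both endpoints lie together in some bag; and for every vertex, the bags containing it form a connected subtree. Here vertex 1 appears in no bag, so the decomposition is invalid.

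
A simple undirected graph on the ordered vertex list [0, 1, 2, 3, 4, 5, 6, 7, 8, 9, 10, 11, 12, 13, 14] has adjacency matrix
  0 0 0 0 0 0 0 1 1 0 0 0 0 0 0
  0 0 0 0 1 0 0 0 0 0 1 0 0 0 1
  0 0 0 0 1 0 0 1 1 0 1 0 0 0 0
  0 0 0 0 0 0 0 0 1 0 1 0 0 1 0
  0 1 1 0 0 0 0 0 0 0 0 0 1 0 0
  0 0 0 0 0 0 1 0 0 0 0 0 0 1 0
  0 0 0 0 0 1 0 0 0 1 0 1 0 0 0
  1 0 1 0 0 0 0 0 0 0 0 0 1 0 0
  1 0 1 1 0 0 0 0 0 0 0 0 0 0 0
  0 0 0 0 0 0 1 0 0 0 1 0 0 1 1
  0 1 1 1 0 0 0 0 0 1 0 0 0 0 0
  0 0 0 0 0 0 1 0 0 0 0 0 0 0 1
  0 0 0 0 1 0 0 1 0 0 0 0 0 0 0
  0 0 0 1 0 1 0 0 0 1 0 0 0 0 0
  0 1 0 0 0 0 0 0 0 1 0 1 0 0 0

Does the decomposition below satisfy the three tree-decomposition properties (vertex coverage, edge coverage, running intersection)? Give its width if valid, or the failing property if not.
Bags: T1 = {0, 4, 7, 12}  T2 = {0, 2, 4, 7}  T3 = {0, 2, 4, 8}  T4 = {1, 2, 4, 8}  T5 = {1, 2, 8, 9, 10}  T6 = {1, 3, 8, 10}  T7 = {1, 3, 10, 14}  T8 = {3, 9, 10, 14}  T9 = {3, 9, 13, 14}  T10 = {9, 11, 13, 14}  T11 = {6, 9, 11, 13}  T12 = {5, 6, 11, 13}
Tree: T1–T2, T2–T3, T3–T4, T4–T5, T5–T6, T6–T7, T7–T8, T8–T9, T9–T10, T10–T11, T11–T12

No — bags containing vertex 9 are not connected in the tree.

A tree decomposition must satisfy three properties: every vertex lies in some bag; for every edge, both endpoints lie together in some bag; and for every vertex, the bags containing it form a connected subtree. Here bags containing vertex 9 are not connected in the tree, so the decomposition is invalid.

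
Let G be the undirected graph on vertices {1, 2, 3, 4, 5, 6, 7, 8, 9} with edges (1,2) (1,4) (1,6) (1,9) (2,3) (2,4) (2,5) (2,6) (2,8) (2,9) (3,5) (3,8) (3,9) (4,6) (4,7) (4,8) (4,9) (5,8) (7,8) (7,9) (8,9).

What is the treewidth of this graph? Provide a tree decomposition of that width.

Treewidth 3.
One optimal decomposition is:
Bags: B1 = {1, 2, 4, 9}  B2 = {2, 4, 8, 9}  B3 = {4, 7, 8, 9}  B4 = {2, 3, 8, 9}  B5 = {2, 3, 5, 8}  B6 = {1, 2, 4, 6}
Tree: B1–B2, B2–B3, B2–B4, B4–B5, B1–B6

Every bag has size at most 4, so the width is 4 − 1 = 3 and tw(G) ≤ 3. Conversely, {2, 3, 8, 9} is a clique of size 4, and the vertices of any clique must share a bag in every tree decomposition; so some bag has ≥ 4 vertices and tw(G) ≥ 3. Therefore the treewidth is 3.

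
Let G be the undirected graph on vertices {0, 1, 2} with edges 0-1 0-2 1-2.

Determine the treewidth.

2

A width-2 tree decomposition is:
Bags: B1 = {0, 1, 2}
Tree: (single bag)
With just one bag of size 3, the width is 3 − 1 = 2, so tw(G) ≤ 2. For the lower bound, the 3 vertices {0, 1, 2} are pairwise adjacent, and any tree decomposition puts a clique entirely inside one bag — forcing width ≥ 2. The upper and lower bounds meet at 2, so that is the treewidth.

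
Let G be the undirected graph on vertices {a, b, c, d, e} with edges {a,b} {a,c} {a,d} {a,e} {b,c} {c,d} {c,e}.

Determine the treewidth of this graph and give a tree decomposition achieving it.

Treewidth 2.
One optimal decomposition is:
Bags: B1 = {a, c, e}  B2 = {a, c, d}  B3 = {a, b, c}
Tree: B1–B2, B2–B3

Each bag holds 3 vertices, so the decomposition has width 2, which upper-bounds the treewidth. For the lower bound, the 3 vertices {a, c, d} are pairwise adjacent, and any tree decomposition puts a clique entirely inside one bag — forcing width ≥ 2. Therefore the treewidth is 2.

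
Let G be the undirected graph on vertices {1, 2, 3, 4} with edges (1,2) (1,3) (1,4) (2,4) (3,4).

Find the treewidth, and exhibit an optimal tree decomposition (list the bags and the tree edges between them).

Treewidth 2.
One optimal decomposition is:
Bags: B1 = {1, 3, 4}  B2 = {1, 2, 4}
Tree: B1–B2

Each bag holds 3 vertices, so the decomposition has width 2, which upper-bounds the treewidth. Conversely, {1, 2, 4} is a clique of size 3, and the vertices of any clique must share a bag in every tree decomposition; so some bag has ≥ 3 vertices and tw(G) ≥ 2. Therefore the treewidth is 2.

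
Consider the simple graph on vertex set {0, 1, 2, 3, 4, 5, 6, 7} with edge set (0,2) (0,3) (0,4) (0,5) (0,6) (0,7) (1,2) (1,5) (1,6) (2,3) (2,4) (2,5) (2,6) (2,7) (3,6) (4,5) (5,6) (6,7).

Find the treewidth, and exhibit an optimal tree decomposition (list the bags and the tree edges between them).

Each bag holds 4 vertices, so the decomposition has width 3, which upper-bounds the treewidth. For the lower bound, the 4 vertices {0, 2, 4, 5} are pairwise adjacent, and any tree decomposition puts a clique entirely inside one bag — forcing width ≥ 3. The upper and lower bounds meet at 3, so that is the treewidth.

Treewidth 3.
One optimal decomposition is:
Bags: B1 = {0, 2, 6, 7}  B2 = {0, 2, 5, 6}  B3 = {0, 2, 3, 6}  B4 = {0, 2, 4, 5}  B5 = {1, 2, 5, 6}
Tree: B1–B2, B1–B3, B2–B4, B2–B5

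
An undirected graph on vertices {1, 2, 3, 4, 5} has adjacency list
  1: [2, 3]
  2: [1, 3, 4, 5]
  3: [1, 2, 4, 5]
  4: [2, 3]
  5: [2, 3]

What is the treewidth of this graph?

2

A width-2 tree decomposition is:
Bags: B1 = {1, 2, 3}  B2 = {2, 3, 5}  B3 = {2, 3, 4}
Tree: B1–B2, B1–B3
The largest bag has 3 vertices, giving width 2; this decomposition certifies tw(G) ≤ 2. Conversely, {1, 2, 3} is a clique of size 3, and the vertices of any clique must share a bag in every tree decomposition; so some bag has ≥ 3 vertices and tw(G) ≥ 2. Hence tw(G) = 2 exactly.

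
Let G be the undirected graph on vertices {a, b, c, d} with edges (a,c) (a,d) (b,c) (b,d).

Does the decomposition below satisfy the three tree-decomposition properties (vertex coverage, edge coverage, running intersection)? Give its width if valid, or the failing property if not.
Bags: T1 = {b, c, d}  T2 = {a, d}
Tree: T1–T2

No — edge (c,a) lies in no bag.

A tree decomposition must satisfy three properties: every vertex lies in some bag; for every edge, both endpoints lie together in some bag; and for every vertex, the bags containing it form a connected subtree. Here edge (c,a) lies in no bag, so the decomposition is invalid.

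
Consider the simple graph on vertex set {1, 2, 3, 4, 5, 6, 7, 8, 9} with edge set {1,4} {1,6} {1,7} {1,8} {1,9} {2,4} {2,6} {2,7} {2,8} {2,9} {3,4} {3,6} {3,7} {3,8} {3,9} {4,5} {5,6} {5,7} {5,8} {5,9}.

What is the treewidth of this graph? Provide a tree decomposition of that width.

The largest bag has 5 vertices, giving width 4; this decomposition certifies tw(G) ≤ 4. For the lower bound: the 5 vertex sets {3,9}, {1,8}, {4,5}, {2}, {7} are disjoint, each induces a connected subgraph, and every pair is joined by at least one edge of G. Contracting each set to a single vertex therefore yields K_{5} as a minor, and since treewidth is minor-monotone, tw(G) ≥ tw(K_{5}) = 4. The upper and lower bounds meet at 4, so that is the treewidth.

Treewidth 4.
One such decomposition:
Bags: B1 = {1, 2, 3, 5, 9}  B2 = {1, 2, 3, 5, 8}  B3 = {1, 2, 3, 4, 5}  B4 = {1, 2, 3, 5, 7}  B5 = {1, 2, 3, 5, 6}
Tree: B1–B2, B2–B3, B3–B4, B4–B5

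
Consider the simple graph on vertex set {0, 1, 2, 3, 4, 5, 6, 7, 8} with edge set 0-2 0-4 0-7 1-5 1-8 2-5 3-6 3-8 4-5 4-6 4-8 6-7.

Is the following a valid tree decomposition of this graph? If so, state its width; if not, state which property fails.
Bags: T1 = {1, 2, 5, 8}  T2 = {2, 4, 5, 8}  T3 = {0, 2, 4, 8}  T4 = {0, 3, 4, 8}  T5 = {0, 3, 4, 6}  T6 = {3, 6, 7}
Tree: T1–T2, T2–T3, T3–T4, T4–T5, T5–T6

A tree decomposition must satisfy three properties: every vertex lies in some bag; for every edge, both endpoints lie together in some bag; and for every vertex, the bags containing it form a connected subtree. Here edge (0,7) lies in no bag, so the decomposition is invalid.

No — edge (0,7) lies in no bag.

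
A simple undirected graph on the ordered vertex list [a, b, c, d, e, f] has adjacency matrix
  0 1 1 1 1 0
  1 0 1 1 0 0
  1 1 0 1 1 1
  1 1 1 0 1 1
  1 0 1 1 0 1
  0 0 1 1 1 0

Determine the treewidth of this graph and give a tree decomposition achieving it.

The largest bag has 4 vertices, giving width 3; this decomposition certifies tw(G) ≤ 3. On the other hand G contains the 4-clique {c, d, e, f}. A clique must lie in a single bag of any decomposition, so no decomposition can have width below 3. Combining the bounds, tw(G) = 3.

Treewidth 3.
One optimal decomposition is:
Bags: B1 = {a, c, d, e}  B2 = {c, d, e, f}  B3 = {a, b, c, d}
Tree: B1–B2, B1–B3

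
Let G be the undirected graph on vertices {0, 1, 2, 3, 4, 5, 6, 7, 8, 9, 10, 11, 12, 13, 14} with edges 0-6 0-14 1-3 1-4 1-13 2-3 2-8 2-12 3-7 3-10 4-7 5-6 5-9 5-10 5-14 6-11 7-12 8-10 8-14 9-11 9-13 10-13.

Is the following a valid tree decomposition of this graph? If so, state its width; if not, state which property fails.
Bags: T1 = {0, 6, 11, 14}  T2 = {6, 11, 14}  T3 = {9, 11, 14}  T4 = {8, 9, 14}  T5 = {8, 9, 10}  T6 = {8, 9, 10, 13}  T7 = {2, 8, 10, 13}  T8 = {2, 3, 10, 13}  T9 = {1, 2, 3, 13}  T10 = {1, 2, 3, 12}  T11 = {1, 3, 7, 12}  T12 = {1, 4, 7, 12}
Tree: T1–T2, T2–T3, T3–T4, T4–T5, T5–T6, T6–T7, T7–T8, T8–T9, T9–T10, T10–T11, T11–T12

No — vertex 5 appears in no bag.

A tree decomposition must satisfy three properties: every vertex lies in some bag; for every edge, both endpoints lie together in some bag; and for every vertex, the bags containing it form a connected subtree. Here vertex 5 appears in no bag, so the decomposition is invalid.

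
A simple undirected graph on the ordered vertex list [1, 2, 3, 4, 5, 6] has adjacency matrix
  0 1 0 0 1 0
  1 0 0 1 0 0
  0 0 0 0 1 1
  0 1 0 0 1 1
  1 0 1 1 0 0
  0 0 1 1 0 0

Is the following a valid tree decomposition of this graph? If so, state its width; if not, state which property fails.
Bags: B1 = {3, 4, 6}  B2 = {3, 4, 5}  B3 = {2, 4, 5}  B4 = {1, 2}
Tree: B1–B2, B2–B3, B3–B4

No — edge (5,1) lies in no bag.

A tree decomposition must satisfy three properties: every vertex lies in some bag; for every edge, both endpoints lie together in some bag; and for every vertex, the bags containing it form a connected subtree. Here edge (5,1) lies in no bag, so the decomposition is invalid.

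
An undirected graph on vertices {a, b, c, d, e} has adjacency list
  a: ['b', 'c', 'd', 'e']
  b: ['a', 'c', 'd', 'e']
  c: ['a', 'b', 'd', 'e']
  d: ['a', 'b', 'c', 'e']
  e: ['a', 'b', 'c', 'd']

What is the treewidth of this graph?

4

A width-4 tree decomposition is:
Bags: B1 = {a, b, c, d, e}
Tree: (single bag)
A single bag containing all 5 vertices is trivially a valid decomposition of width 4. On the other hand G contains the 5-clique {a, b, c, d, e}. A clique must lie in a single bag of any decomposition, so no decomposition can have width below 4. The upper and lower bounds meet at 4, so that is the treewidth.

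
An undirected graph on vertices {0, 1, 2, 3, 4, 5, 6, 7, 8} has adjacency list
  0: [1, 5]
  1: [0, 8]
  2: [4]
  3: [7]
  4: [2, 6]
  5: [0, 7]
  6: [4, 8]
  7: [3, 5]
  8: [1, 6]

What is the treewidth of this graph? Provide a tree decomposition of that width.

Treewidth 1.
One such decomposition:
Bags: B1 = {2, 4}  B2 = {4, 6}  B3 = {6, 8}  B4 = {1, 8}  B5 = {0, 1}  B6 = {0, 5}  B7 = {5, 7}  B8 = {3, 7}
Tree: B1–B2, B2–B3, B3–B4, B4–B5, B5–B6, B6–B7, B7–B8

Each bag holds 2 vertices, so the decomposition has width 1, which upper-bounds the treewidth. Since G has at least one edge (e.g. 2–4), it is not an edgeless graph, so tw(G) ≥ 1. The upper and lower bounds meet at 1, so that is the treewidth.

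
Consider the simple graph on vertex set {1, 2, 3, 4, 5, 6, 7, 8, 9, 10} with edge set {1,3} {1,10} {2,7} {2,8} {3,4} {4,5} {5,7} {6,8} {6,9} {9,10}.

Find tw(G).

A width-2 tree decomposition is:
Bags: B1 = {6, 9, 10}  B2 = {1, 6, 10}  B3 = {1, 3, 6}  B4 = {3, 4, 6}  B5 = {4, 5, 6}  B6 = {5, 6, 7}  B7 = {2, 6, 7}  B8 = {2, 6, 8}
Tree: B1–B2, B2–B3, B3–B4, B4–B5, B5–B6, B6–B7, B7–B8
Every bag has size at most 3, so the width is 3 − 1 = 2 and tw(G) ≤ 2. For the lower bound, G contains the cycle 6–9–10–1–3–4–5–7–2–8–6, so G is not a forest; only forests have treewidth ≤ 1, hence tw(G) ≥ 2. Therefore the treewidth is 2.

2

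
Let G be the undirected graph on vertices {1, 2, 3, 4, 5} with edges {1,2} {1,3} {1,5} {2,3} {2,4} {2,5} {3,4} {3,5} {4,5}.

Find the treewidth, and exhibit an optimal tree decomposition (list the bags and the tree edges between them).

The largest bag has 4 vertices, giving width 3; this decomposition certifies tw(G) ≤ 3. For the lower bound, the 4 vertices {1, 2, 3, 5} are pairwise adjacent, and any tree decomposition puts a clique entirely inside one bag — forcing width ≥ 3. The upper and lower bounds meet at 3, so that is the treewidth.

Treewidth 3.
Bags: B1 = {1, 2, 3, 5}  B2 = {2, 3, 4, 5}
Tree: B1–B2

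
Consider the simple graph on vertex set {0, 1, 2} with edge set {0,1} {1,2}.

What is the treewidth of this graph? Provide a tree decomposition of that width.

Treewidth 1.
Bags: B1 = {0, 1}  B2 = {1, 2}
Tree: B1–B2

The largest bag has 2 vertices, giving width 1; this decomposition certifies tw(G) ≤ 1. Any graph with an edge has treewidth ≥ 1, and G has the edge 1–0. The upper and lower bounds meet at 1, so that is the treewidth.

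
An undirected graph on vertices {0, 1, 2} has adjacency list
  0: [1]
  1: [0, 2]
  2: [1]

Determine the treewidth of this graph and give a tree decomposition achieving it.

Every bag has size at most 2, so the width is 2 − 1 = 1 and tw(G) ≤ 1. Since G has at least one edge (e.g. 1–2), it is not an edgeless graph, so tw(G) ≥ 1. The upper and lower bounds meet at 1, so that is the treewidth.

Treewidth 1.
Bags: B1 = {1, 2}  B2 = {0, 1}
Tree: B1–B2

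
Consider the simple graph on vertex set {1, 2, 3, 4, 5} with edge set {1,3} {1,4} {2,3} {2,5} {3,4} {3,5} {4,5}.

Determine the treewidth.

2

A width-2 tree decomposition is:
Bags: B1 = {2, 3, 5}  B2 = {3, 4, 5}  B3 = {1, 3, 4}
Tree: B1–B2, B2–B3
The largest bag has 3 vertices, giving width 2; this decomposition certifies tw(G) ≤ 2. Conversely, {2, 3, 5} is a clique of size 3, and the vertices of any clique must share a bag in every tree decomposition; so some bag has ≥ 3 vertices and tw(G) ≥ 2. Therefore the treewidth is 2.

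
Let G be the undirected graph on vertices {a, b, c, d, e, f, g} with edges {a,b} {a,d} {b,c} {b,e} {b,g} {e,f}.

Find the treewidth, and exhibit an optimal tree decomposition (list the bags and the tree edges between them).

Each bag holds 2 vertices, so the decomposition has width 1, which upper-bounds the treewidth. Since G has at least one edge (e.g. b–c), it is not an edgeless graph, so tw(G) ≥ 1. Therefore the treewidth is 1.

Treewidth 1.
One optimal decomposition is:
Bags: B1 = {b, c}  B2 = {b, e}  B3 = {a, b}  B4 = {b, g}  B5 = {a, d}  B6 = {e, f}
Tree: B1–B2, B1–B3, B3–B4, B3–B5, B2–B6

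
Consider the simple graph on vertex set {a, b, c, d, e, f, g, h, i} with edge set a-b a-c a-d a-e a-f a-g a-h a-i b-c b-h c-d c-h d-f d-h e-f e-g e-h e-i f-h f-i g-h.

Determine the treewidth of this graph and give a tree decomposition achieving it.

Every bag has size at most 4, so the width is 4 − 1 = 3 and tw(G) ≤ 3. On the other hand G contains the 4-clique {a, c, d, h}. A clique must lie in a single bag of any decomposition, so no decomposition can have width below 3. Hence tw(G) = 3 exactly.

Treewidth 3.
One such decomposition:
Bags: B1 = {a, e, f, h}  B2 = {a, d, f, h}  B3 = {a, e, g, h}  B4 = {a, c, d, h}  B5 = {a, b, c, h}  B6 = {a, e, f, i}
Tree: B1–B2, B1–B3, B2–B4, B4–B5, B1–B6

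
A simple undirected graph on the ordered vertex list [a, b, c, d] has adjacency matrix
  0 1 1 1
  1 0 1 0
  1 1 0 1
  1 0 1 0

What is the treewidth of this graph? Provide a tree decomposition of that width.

Treewidth 2.
Bags: B1 = {a, c, d}  B2 = {a, b, c}
Tree: B1–B2

The largest bag has 3 vertices, giving width 2; this decomposition certifies tw(G) ≤ 2. Conversely, {a, c, d} is a clique of size 3, and the vertices of any clique must share a bag in every tree decomposition; so some bag has ≥ 3 vertices and tw(G) ≥ 2. Hence tw(G) = 2 exactly.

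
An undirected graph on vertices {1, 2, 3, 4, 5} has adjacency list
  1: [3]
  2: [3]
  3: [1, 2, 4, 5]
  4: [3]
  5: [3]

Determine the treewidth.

A width-1 tree decomposition is:
Bags: B1 = {3, 5}  B2 = {3, 4}  B3 = {2, 3}  B4 = {1, 3}
Tree: B1–B2, B1–B3, B2–B4
The largest bag has 2 vertices, giving width 1; this decomposition certifies tw(G) ≤ 1. Since G has at least one edge (e.g. 3–5), it is not an edgeless graph, so tw(G) ≥ 1. Therefore the treewidth is 1.

1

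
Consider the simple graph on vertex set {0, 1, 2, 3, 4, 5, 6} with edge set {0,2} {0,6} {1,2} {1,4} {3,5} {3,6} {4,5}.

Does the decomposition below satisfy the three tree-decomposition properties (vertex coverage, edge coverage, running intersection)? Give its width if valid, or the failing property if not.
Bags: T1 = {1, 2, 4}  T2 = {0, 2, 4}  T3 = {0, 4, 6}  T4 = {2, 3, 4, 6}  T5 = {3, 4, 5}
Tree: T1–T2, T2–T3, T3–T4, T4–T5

A tree decomposition must satisfy three properties: every vertex lies in some bag; for every edge, both endpoints lie together in some bag; and for every vertex, the bags containing it form a connected subtree. Here bags containing vertex 2 are not connected in the tree, so the decomposition is invalid.

No — bags containing vertex 2 are not connected in the tree.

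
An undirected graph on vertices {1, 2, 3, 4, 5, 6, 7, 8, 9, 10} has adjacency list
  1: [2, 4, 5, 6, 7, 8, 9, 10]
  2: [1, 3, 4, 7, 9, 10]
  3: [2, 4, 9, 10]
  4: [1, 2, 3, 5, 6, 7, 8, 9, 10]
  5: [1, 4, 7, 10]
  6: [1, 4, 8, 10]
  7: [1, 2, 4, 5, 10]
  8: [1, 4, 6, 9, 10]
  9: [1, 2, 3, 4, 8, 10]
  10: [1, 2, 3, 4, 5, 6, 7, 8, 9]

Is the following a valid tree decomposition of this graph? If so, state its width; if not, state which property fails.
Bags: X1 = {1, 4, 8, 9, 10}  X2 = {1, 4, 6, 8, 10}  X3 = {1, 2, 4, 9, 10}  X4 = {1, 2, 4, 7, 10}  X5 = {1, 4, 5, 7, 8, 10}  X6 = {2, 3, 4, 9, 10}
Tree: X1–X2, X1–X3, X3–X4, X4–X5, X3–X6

A tree decomposition must satisfy three properties: every vertex lies in some bag; for every edge, both endpoints lie together in some bag; and for every vertex, the bags containing it form a connected subtree. Here bags containing vertex 8 are not connected in the tree, so the decomposition is invalid.

No — bags containing vertex 8 are not connected in the tree.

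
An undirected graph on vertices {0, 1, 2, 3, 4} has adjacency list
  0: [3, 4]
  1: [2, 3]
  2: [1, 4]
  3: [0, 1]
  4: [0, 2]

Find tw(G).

2

A width-2 tree decomposition is:
Bags: B1 = {1, 2, 3}  B2 = {2, 3, 4}  B3 = {0, 3, 4}
Tree: B1–B2, B2–B3
Each bag holds 3 vertices, so the decomposition has width 2, which upper-bounds the treewidth. Since 3–1–2–4–0–3 is a cycle in G, G is not acyclic. Forests are exactly the graphs of treewidth ≤ 1, so tw(G) ≥ 2. The upper and lower bounds meet at 2, so that is the treewidth.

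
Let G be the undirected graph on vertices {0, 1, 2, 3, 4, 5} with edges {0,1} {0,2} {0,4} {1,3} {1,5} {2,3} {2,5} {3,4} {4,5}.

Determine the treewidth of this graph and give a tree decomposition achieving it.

The largest bag has 4 vertices, giving width 3; this decomposition certifies tw(G) ≤ 3. For the lower bound: the 4 vertex sets {2,3}, {1,5}, {4}, {0} are disjoint, each induces a connected subgraph, and every pair is joined by at least one edge of G. Contracting each set to a single vertex therefore yields K_{4} as a minor, and since treewidth is minor-monotone, tw(G) ≥ tw(K_{4}) = 3. The upper and lower bounds meet at 3, so that is the treewidth.

Treewidth 3.
One such decomposition:
Bags: B1 = {1, 2, 3, 4}  B2 = {1, 2, 4, 5}  B3 = {0, 1, 2, 4}
Tree: B1–B2, B2–B3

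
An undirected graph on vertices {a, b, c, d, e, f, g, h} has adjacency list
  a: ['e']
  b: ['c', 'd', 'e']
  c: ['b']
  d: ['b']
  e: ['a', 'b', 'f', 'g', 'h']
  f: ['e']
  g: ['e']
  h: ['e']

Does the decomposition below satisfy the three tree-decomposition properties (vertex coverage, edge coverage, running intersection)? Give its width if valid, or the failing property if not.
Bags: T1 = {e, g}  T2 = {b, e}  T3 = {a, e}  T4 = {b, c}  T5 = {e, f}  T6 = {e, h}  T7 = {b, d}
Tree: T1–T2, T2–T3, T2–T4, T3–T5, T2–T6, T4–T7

Yes; width 1.

Vertex coverage: the bags together contain {a, b, c, d, e, f, g, h}, the full vertex set. Edge coverage: each edge of G has both endpoints in at least one bag. Running intersection: for every vertex, the bags containing it form a connected subtree. All three properties hold, so this is a valid tree decomposition of width max|bag| − 1 = 1, and hence tw(G) ≤ 1.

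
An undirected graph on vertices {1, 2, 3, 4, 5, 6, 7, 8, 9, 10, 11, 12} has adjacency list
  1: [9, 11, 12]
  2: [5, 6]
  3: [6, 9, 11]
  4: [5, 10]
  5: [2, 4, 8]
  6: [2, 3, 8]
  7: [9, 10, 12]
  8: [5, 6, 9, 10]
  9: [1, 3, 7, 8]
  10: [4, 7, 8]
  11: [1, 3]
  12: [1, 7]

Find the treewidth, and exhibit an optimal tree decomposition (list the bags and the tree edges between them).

Treewidth 3.
Bags: B1 = {2, 4, 5, 6}  B2 = {4, 5, 6, 8}  B3 = {4, 6, 8, 10}  B4 = {3, 6, 8, 10}  B5 = {3, 8, 9, 10}  B6 = {3, 7, 9, 10}  B7 = {3, 7, 9, 11}  B8 = {1, 7, 9, 11}  B9 = {1, 7, 11, 12}
Tree: B1–B2, B2–B3, B3–B4, B4–B5, B5–B6, B6–B7, B7–B8, B8–B9

Each bag holds 4 vertices, so the decomposition has width 3, which upper-bounds the treewidth. For the lower bound: the 4 vertex sets {2,4,5}, {6}, {8}, {3,7,9,10} are disjoint, each induces a connected subgraph, and every pair is joined by at least one edge of G. Contracting each set to a single vertex therefore yields K_{4} as a minor, and since treewidth is minor-monotone, tw(G) ≥ tw(K_{4}) = 3. Therefore the treewidth is 3.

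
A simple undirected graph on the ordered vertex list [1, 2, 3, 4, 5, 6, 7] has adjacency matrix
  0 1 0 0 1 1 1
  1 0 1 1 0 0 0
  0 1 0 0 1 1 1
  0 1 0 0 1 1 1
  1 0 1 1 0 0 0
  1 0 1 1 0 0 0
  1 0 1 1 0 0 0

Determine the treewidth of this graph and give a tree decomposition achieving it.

The largest bag has 4 vertices, giving width 3; this decomposition certifies tw(G) ≤ 3. For the lower bound: the 4 vertex sets {2,3}, {1,5}, {4}, {6} are disjoint, each induces a connected subgraph, and every pair is joined by at least one edge of G. Contracting each set to a single vertex therefore yields K_{4} as a minor, and since treewidth is minor-monotone, tw(G) ≥ tw(K_{4}) = 3. The upper and lower bounds meet at 3, so that is the treewidth.

Treewidth 3.
One such decomposition:
Bags: B1 = {1, 2, 3, 4}  B2 = {1, 3, 4, 5}  B3 = {1, 3, 4, 6}  B4 = {1, 3, 4, 7}
Tree: B1–B2, B2–B3, B3–B4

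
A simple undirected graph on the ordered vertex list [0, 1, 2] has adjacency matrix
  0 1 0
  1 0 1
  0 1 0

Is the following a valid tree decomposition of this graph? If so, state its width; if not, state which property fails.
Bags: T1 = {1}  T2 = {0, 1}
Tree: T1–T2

No — vertex 2 appears in no bag.

A tree decomposition must satisfy three properties: every vertex lies in some bag; for every edge, both endpoints lie together in some bag; and for every vertex, the bags containing it form a connected subtree. Here vertex 2 appears in no bag, so the decomposition is invalid.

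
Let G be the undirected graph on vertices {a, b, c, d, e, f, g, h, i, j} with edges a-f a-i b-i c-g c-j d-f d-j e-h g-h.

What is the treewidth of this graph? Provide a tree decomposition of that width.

The largest bag has 2 vertices, giving width 1; this decomposition certifies tw(G) ≤ 1. G has an edge, so its treewidth is at least 1. The upper and lower bounds meet at 1, so that is the treewidth.

Treewidth 1.
One optimal decomposition is:
Bags: B1 = {b, i}  B2 = {a, i}  B3 = {a, f}  B4 = {d, f}  B5 = {d, j}  B6 = {c, j}  B7 = {c, g}  B8 = {g, h}  B9 = {e, h}
Tree: B1–B2, B2–B3, B3–B4, B4–B5, B5–B6, B6–B7, B7–B8, B8–B9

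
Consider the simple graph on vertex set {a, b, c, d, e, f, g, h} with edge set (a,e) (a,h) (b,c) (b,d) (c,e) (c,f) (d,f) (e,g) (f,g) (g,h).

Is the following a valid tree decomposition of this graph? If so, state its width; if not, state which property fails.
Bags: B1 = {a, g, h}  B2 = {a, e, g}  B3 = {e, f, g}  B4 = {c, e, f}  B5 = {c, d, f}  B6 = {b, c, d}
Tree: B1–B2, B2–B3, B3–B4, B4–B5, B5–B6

Yes; width 2.

Every vertex of G appears in some bag (union = {a, b, c, d, e, f, g, h}); every edge is covered by a bag; and for each vertex v the set of bags containing v is connected in the bag tree. The decomposition is therefore valid. The largest bag has 3 vertices, so the width is 2.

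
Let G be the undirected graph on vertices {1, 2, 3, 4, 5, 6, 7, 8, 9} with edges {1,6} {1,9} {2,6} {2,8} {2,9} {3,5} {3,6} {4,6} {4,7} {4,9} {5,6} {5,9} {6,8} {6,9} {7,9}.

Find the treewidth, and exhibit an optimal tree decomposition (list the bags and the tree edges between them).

Treewidth 2.
One such decomposition:
Bags: B1 = {4, 6, 9}  B2 = {2, 6, 9}  B3 = {4, 7, 9}  B4 = {1, 6, 9}  B5 = {5, 6, 9}  B6 = {2, 6, 8}  B7 = {3, 5, 6}
Tree: B1–B2, B1–B3, B1–B4, B1–B5, B2–B6, B5–B7

Each bag holds 3 vertices, so the decomposition has width 2, which upper-bounds the treewidth. For the lower bound, the 3 vertices {2, 6, 8} are pairwise adjacent, and any tree decomposition puts a clique entirely inside one bag — forcing width ≥ 2. Therefore the treewidth is 2.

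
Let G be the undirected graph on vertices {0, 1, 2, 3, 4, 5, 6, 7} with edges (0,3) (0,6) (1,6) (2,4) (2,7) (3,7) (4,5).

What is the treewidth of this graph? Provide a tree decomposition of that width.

Every bag has size at most 2, so the width is 2 − 1 = 1 and tw(G) ≤ 1. Any graph with an edge has treewidth ≥ 1, and G has the edge 5–4. The upper and lower bounds meet at 1, so that is the treewidth.

Treewidth 1.
One optimal decomposition is:
Bags: B1 = {4, 5}  B2 = {2, 4}  B3 = {2, 7}  B4 = {3, 7}  B5 = {0, 3}  B6 = {0, 6}  B7 = {1, 6}
Tree: B1–B2, B2–B3, B3–B4, B4–B5, B5–B6, B6–B7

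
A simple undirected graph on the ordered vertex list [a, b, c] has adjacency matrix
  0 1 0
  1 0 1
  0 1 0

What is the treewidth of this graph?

1

A width-1 tree decomposition is:
Bags: B1 = {b, c}  B2 = {a, b}
Tree: B1–B2
The largest bag has 2 vertices, giving width 1; this decomposition certifies tw(G) ≤ 1. Since G has at least one edge (e.g. c–b), it is not an edgeless graph, so tw(G) ≥ 1. Therefore the treewidth is 1.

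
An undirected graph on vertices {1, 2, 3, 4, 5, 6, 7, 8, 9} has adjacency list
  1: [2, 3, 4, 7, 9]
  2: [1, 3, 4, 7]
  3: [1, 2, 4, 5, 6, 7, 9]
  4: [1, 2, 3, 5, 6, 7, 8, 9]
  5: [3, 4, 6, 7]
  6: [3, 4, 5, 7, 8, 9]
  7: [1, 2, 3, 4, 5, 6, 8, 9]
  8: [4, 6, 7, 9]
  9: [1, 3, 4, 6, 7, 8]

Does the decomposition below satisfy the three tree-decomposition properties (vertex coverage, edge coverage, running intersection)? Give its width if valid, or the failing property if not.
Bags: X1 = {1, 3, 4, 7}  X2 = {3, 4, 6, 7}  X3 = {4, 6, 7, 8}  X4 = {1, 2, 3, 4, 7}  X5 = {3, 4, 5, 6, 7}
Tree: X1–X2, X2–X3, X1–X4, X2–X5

A tree decomposition must satisfy three properties: every vertex lies in some bag; for every edge, both endpoints lie together in some bag; and for every vertex, the bags containing it form a connected subtree. Here vertex 9 appears in no bag, so the decomposition is invalid.

No — vertex 9 appears in no bag.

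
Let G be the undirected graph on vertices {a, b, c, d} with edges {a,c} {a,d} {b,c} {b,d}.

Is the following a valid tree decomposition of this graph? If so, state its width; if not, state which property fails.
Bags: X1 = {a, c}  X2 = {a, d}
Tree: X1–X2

No — vertex b appears in no bag.

A tree decomposition must satisfy three properties: every vertex lies in some bag; for every edge, both endpoints lie together in some bag; and for every vertex, the bags containing it form a connected subtree. Here vertex b appears in no bag, so the decomposition is invalid.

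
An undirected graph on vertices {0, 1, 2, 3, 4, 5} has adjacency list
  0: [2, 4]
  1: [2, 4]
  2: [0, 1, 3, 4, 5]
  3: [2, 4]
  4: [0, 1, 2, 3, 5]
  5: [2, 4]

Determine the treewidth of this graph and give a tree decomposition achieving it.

Every bag has size at most 3, so the width is 3 − 1 = 2 and tw(G) ≤ 2. Conversely, {0, 2, 4} is a clique of size 3, and the vertices of any clique must share a bag in every tree decomposition; so some bag has ≥ 3 vertices and tw(G) ≥ 2. Hence tw(G) = 2 exactly.

Treewidth 2.
Bags: B1 = {1, 2, 4}  B2 = {0, 2, 4}  B3 = {2, 3, 4}  B4 = {2, 4, 5}
Tree: B1–B2, B1–B3, B2–B4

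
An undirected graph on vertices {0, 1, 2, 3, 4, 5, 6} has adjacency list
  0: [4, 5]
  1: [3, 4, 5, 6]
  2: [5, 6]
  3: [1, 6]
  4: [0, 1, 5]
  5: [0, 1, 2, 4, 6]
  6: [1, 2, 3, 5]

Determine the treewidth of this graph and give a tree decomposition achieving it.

Every bag has size at most 3, so the width is 3 − 1 = 2 and tw(G) ≤ 2. For the lower bound, the 3 vertices {1, 3, 6} are pairwise adjacent, and any tree decomposition puts a clique entirely inside one bag — forcing width ≥ 2. Combining the bounds, tw(G) = 2.

Treewidth 2.
Bags: B1 = {1, 5, 6}  B2 = {1, 4, 5}  B3 = {1, 3, 6}  B4 = {0, 4, 5}  B5 = {2, 5, 6}
Tree: B1–B2, B1–B3, B2–B4, B1–B5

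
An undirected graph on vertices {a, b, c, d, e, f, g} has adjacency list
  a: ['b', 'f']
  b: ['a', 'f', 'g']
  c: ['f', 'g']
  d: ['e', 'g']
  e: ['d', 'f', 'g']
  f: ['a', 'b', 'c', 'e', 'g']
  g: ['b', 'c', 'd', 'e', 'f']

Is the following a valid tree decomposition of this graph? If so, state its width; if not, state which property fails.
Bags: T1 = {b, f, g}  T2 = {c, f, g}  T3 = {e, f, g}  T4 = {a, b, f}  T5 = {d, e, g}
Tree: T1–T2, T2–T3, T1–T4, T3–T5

Checking the three conditions: (i) the bags cover all of {a, b, c, d, e, f, g}; (ii) for each edge, some bag contains both endpoints; (iii) the bags containing any fixed vertex form a subtree. All hold, so the decomposition is valid with width 3 − 1 = 2.

Yes; width 2.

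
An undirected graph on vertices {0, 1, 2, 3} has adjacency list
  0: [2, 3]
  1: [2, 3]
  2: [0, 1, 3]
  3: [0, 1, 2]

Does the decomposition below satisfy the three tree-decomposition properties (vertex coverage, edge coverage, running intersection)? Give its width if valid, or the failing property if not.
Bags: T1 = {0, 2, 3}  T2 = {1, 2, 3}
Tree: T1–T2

Yes; width 2.

Every vertex of G appears in some bag (union = {0, 1, 2, 3}); every edge is covered by a bag; and for each vertex v the set of bags containing v is connected in the bag tree. The decomposition is therefore valid. The largest bag has 3 vertices, so the width is 2.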